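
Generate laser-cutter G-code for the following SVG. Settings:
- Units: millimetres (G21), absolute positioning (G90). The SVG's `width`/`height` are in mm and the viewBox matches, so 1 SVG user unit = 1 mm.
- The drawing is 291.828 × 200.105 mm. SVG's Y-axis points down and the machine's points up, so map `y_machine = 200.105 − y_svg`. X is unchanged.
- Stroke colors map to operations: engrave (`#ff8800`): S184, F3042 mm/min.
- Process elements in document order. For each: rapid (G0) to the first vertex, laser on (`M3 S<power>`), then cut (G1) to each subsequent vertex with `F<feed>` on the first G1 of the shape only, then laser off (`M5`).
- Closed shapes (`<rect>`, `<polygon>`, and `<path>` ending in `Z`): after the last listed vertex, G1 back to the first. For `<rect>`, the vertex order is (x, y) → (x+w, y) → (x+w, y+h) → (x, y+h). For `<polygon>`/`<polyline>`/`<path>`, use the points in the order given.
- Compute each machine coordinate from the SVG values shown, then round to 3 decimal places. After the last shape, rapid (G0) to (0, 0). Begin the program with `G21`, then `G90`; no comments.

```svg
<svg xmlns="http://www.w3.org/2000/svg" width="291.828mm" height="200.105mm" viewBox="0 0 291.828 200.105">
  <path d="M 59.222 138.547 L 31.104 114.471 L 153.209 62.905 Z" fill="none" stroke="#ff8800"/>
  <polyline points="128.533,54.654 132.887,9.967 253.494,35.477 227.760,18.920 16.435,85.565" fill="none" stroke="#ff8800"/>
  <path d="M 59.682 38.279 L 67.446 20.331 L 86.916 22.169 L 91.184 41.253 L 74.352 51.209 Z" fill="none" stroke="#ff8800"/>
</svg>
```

G21
G90
G0 X59.222 Y61.558
M3 S184
G1 X31.104 Y85.634 F3042
G1 X153.209 Y137.200
G1 X59.222 Y61.558
M5
G0 X128.533 Y145.451
M3 S184
G1 X132.887 Y190.138 F3042
G1 X253.494 Y164.628
G1 X227.760 Y181.185
G1 X16.435 Y114.540
M5
G0 X59.682 Y161.826
M3 S184
G1 X67.446 Y179.774 F3042
G1 X86.916 Y177.936
G1 X91.184 Y158.852
G1 X74.352 Y148.896
G1 X59.682 Y161.826
M5
G0 X0.000 Y0.000

1 u = 1 mm; y_m = 200.105 − y.

[1] `<path>` closed polygon, #ff8800→engrave S184 F3042: (59.222,61.558) → (31.104,85.634) → (153.209,137.200) → (59.222,61.558) (closed)

[2] `<polyline>` open polyline, #ff8800→engrave S184 F3042: (128.533,145.451) → (132.887,190.138) → (253.494,164.628) → (227.760,181.185) → (16.435,114.540)

[3] `<path>` regular polygon, #ff8800→engrave S184 F3042: (59.682,161.826) → (67.446,179.774) → (86.916,177.936) → (91.184,158.852) → (74.352,148.896) → (59.682,161.826) (closed)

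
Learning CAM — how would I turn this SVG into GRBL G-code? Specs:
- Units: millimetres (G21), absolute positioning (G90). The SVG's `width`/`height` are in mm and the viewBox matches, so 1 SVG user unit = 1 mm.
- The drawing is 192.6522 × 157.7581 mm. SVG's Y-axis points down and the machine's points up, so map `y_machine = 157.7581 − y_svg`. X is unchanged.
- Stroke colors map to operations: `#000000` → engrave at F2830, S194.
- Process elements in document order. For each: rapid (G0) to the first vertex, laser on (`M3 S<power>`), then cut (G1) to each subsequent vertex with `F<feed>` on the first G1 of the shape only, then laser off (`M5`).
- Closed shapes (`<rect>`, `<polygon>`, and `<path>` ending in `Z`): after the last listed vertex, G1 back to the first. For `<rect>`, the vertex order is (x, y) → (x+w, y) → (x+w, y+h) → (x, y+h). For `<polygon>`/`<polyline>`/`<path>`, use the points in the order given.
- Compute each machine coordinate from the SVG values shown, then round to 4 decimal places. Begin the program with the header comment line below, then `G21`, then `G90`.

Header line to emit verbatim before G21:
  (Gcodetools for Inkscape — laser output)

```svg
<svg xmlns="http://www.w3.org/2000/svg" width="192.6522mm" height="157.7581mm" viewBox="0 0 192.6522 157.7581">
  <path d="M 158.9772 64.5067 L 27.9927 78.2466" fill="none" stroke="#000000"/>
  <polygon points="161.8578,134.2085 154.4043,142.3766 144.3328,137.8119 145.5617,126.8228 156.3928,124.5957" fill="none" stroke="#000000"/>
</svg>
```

1 u = 1 mm; y_m = 157.7581 − y.

[1] `<path>` line segment, #000000→engrave S194 F2830: (158.9772,93.2514) → (27.9927,79.5115)

[2] `<polygon>` regular polygon, #000000→engrave S194 F2830: (161.8578,23.5496) → (154.4043,15.3815) → (144.3328,19.9462) → (145.5617,30.9353) → (156.3928,33.1624) → (161.8578,23.5496) (closed)

(Gcodetools for Inkscape — laser output)
G21
G90
G0 X158.9772 Y93.2514
M3 S194
G1 X27.9927 Y79.5115 F2830
M5
G0 X161.8578 Y23.5496
M3 S194
G1 X154.4043 Y15.3815 F2830
G1 X144.3328 Y19.9462
G1 X145.5617 Y30.9353
G1 X156.3928 Y33.1624
G1 X161.8578 Y23.5496
M5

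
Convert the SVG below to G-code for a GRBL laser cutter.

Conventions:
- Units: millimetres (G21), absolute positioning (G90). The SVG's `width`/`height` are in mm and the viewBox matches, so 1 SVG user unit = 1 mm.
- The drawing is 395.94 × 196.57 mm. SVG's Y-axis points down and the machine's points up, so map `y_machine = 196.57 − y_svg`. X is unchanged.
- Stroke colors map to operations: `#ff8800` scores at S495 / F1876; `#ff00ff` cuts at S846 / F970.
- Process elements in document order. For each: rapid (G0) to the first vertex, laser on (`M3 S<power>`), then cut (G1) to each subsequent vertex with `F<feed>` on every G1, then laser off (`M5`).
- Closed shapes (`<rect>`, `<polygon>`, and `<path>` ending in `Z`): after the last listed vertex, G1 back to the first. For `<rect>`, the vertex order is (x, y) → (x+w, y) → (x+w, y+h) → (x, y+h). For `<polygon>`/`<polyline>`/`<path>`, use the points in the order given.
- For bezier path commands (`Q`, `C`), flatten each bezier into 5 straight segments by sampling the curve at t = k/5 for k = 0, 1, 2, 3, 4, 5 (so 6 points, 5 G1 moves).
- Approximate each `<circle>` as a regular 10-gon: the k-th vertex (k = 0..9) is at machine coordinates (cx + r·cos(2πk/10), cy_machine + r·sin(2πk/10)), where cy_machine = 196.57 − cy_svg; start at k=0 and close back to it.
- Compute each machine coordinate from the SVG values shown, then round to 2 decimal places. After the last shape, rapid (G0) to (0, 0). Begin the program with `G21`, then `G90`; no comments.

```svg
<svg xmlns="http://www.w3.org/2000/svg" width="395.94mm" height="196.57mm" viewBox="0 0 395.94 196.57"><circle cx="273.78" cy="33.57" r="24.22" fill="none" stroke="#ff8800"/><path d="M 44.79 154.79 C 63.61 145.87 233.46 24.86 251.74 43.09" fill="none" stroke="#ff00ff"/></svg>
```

1 u = 1 mm; y_m = 196.57 − y.

[1] `<circle>` circle, #ff8800→score S495 F1876: (298.00,163.00) → (293.37,177.24) → (281.26,186.03) → (266.30,186.03) → (254.19,177.24) → (249.56,163.00) → (254.19,148.76) → (266.30,139.97) → (281.26,139.97) → (293.37,148.76) → (298.00,163.00) (closed)

[2] `<path>` cubic bezier, #ff00ff→cut S846 F970: (44.79,41.78) → (71.78,58.57) → (120.50,90.20) → (176.42,124.61) → (225.00,149.72) → (251.74,153.48)

G21
G90
G0 X298.00 Y163.00
M3 S495
G1 X293.37 Y177.24 F1876
G1 X281.26 Y186.03 F1876
G1 X266.30 Y186.03 F1876
G1 X254.19 Y177.24 F1876
G1 X249.56 Y163.00 F1876
G1 X254.19 Y148.76 F1876
G1 X266.30 Y139.97 F1876
G1 X281.26 Y139.97 F1876
G1 X293.37 Y148.76 F1876
G1 X298.00 Y163.00 F1876
M5
G0 X44.79 Y41.78
M3 S846
G1 X71.78 Y58.57 F970
G1 X120.50 Y90.20 F970
G1 X176.42 Y124.61 F970
G1 X225.00 Y149.72 F970
G1 X251.74 Y153.48 F970
M5
G0 X0.00 Y0.00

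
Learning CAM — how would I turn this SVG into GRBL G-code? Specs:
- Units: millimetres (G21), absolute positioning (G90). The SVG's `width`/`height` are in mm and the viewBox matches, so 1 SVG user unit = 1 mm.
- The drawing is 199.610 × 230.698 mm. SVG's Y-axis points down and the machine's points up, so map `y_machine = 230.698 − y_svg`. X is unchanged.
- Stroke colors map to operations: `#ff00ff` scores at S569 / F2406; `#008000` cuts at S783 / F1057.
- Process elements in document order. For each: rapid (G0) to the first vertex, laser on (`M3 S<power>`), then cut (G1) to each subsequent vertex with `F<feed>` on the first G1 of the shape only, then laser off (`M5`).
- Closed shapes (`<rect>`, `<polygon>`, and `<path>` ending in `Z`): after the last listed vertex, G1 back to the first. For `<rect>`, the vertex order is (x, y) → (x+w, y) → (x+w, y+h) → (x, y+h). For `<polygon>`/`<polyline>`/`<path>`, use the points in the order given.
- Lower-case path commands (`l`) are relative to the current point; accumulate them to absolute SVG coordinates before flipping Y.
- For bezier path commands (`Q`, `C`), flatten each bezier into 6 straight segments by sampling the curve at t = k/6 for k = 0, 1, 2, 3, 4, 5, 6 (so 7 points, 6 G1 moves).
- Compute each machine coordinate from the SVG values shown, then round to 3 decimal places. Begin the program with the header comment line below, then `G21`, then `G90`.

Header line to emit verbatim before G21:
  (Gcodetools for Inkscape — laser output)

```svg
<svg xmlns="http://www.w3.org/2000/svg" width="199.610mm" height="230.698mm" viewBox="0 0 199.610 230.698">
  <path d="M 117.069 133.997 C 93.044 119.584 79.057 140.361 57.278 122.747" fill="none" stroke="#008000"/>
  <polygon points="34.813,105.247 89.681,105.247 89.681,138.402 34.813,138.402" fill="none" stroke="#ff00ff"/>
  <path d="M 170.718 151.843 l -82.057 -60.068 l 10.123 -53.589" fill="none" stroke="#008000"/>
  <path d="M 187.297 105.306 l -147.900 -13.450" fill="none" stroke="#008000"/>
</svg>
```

Since the viewBox matches the mm dimensions, user units are millimetres directly. The only transform is the Y-flip y_m = 230.698 − y_svg.

Shape 1 is a cubic bezier drawn with `<path>`. Its stroke #008000 means cut at S783, F1057. After flipping Y the toolpath is (117.069,96.701) → (105.810,101.316) → (95.730,102.109) → (86.331,101.126) → (77.120,100.409) → (67.601,102.003) → (57.278,107.951).

Shape 2 is a rectangle drawn with `<polygon>`. Its stroke #ff00ff means score at S569, F2406. After flipping Y the toolpath is (34.813,125.451) → (89.681,125.451) → (89.681,92.296) → (34.813,92.296) → (34.813,125.451), returning to the start.

Shape 3 is a open polyline drawn with `<path>`. Its stroke #008000 means cut at S783, F1057. After flipping Y the toolpath is (170.718,78.855) → (88.661,138.923) → (98.784,192.512).

Shape 4 is a line segment drawn with `<path>`. Its stroke #008000 means cut at S783, F1057. After flipping Y the toolpath is (187.297,125.392) → (39.397,138.842).

(Gcodetools for Inkscape — laser output)
G21
G90
G0 X117.069 Y96.701
M3 S783
G1 X105.810 Y101.316 F1057
G1 X95.730 Y102.109
G1 X86.331 Y101.126
G1 X77.120 Y100.409
G1 X67.601 Y102.003
G1 X57.278 Y107.951
M5
G0 X34.813 Y125.451
M3 S569
G1 X89.681 Y125.451 F2406
G1 X89.681 Y92.296
G1 X34.813 Y92.296
G1 X34.813 Y125.451
M5
G0 X170.718 Y78.855
M3 S783
G1 X88.661 Y138.923 F1057
G1 X98.784 Y192.512
M5
G0 X187.297 Y125.392
M3 S783
G1 X39.397 Y138.842 F1057
M5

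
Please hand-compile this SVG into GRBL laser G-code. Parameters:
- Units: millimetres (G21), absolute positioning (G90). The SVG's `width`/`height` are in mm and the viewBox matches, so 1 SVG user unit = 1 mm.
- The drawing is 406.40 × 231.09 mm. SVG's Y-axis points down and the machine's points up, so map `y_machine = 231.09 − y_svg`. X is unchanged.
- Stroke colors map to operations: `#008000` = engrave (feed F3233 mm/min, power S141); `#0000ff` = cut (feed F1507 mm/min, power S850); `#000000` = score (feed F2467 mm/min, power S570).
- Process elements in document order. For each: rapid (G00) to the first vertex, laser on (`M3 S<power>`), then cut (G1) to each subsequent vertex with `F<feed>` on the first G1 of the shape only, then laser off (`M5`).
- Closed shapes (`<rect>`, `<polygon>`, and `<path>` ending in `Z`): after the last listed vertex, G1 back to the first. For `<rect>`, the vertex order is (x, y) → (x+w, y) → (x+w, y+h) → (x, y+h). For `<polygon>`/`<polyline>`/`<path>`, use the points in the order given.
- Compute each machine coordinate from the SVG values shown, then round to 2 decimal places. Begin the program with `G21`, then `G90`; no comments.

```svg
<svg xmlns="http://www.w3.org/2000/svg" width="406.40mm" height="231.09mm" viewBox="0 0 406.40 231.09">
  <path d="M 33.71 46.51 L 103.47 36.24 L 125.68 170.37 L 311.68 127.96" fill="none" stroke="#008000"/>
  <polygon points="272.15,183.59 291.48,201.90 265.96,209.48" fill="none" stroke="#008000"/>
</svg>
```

G21
G90
G00 X33.71 Y184.58
M3 S141
G1 X103.47 Y194.85 F3233
G1 X125.68 Y60.72
G1 X311.68 Y103.13
M5
G00 X272.15 Y47.50
M3 S141
G1 X291.48 Y29.19 F3233
G1 X265.96 Y21.61
G1 X272.15 Y47.50
M5

Since the viewBox matches the mm dimensions, user units are millimetres directly. The only transform is the Y-flip y_m = 231.09 − y_svg.

Shape 1 is a open polyline drawn with `<path>`. Its stroke #008000 means engrave at S141, F3233. After flipping Y the toolpath is (33.71,184.58) → (103.47,194.85) → (125.68,60.72) → (311.68,103.13).

Shape 2 is a regular polygon drawn with `<polygon>`. Its stroke #008000 means engrave at S141, F3233. After flipping Y the toolpath is (272.15,47.50) → (291.48,29.19) → (265.96,21.61) → (272.15,47.50), returning to the start.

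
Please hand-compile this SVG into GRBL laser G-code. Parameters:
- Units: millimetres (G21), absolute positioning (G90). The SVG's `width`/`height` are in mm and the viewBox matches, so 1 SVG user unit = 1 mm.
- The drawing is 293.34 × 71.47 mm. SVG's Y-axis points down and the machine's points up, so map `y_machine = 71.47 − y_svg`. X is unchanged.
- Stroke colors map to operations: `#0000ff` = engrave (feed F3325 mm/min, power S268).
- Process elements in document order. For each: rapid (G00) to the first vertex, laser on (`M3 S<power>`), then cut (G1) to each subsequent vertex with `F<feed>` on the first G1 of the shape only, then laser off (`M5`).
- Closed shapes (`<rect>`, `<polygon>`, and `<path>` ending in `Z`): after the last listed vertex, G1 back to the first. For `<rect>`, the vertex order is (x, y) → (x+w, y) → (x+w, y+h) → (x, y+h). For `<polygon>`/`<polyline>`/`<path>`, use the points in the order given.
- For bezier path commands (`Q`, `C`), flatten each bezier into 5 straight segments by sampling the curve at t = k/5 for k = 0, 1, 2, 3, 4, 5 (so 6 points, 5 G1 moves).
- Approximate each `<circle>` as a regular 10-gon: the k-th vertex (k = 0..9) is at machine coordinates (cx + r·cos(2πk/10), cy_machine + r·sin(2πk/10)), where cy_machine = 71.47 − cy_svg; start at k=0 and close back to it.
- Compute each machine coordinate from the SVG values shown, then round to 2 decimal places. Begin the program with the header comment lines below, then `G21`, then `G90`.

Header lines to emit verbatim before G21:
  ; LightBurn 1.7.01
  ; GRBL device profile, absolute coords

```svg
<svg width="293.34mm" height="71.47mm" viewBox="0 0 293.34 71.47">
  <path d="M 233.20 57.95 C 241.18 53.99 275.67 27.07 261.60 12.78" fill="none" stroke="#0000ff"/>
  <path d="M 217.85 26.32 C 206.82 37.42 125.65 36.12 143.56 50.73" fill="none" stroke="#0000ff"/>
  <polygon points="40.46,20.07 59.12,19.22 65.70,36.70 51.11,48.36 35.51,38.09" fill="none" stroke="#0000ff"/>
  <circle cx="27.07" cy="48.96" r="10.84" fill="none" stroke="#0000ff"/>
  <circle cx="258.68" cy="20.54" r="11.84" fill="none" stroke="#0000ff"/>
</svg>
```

Since the viewBox matches the mm dimensions, user units are millimetres directly. The only transform is the Y-flip y_m = 71.47 − y_svg.

Shape 1 is a cubic bezier drawn with `<path>`. Its stroke #0000ff means engrave at S268, F3325. After flipping Y the toolpath is (233.20,13.52) → (240.57,18.37) → (250.70,27.02) → (259.98,37.76) → (264.82,48.89) → (261.60,58.69).

Shape 2 is a cubic bezier drawn with `<path>`. Its stroke #0000ff means engrave at S268, F3325. After flipping Y the toolpath is (217.85,45.15) → (204.17,39.75) → (181.78,35.97) → (158.80,32.45) → (143.35,27.82) → (143.56,20.74).

Shape 3 is a regular polygon drawn with `<polygon>`. Its stroke #0000ff means engrave at S268, F3325. After flipping Y the toolpath is (40.46,51.40) → (59.12,52.25) → (65.70,34.77) → (51.11,23.11) → (35.51,33.38) → (40.46,51.40), returning to the start.

Shape 4 is a circle drawn with `<circle>`. Its stroke #0000ff means engrave at S268, F3325. After flipping Y the toolpath is (37.91,22.51) → (35.84,28.88) → (30.42,32.82) → (23.72,32.82) → (18.30,28.88) → (16.23,22.51) → (18.30,16.14) → (23.72,12.20) → (30.42,12.20) → (35.84,16.14) → (37.91,22.51), returning to the start.

Shape 5 is a circle drawn with `<circle>`. Its stroke #0000ff means engrave at S268, F3325. After flipping Y the toolpath is (270.52,50.93) → (268.26,57.89) → (262.34,62.19) → (255.02,62.19) → (249.10,57.89) → (246.84,50.93) → (249.10,43.97) → (255.02,39.67) → (262.34,39.67) → (268.26,43.97) → (270.52,50.93), returning to the start.

; LightBurn 1.7.01
; GRBL device profile, absolute coords
G21
G90
G00 X233.20 Y13.52
M3 S268
G1 X240.57 Y18.37 F3325
G1 X250.70 Y27.02
G1 X259.98 Y37.76
G1 X264.82 Y48.89
G1 X261.60 Y58.69
M5
G00 X217.85 Y45.15
M3 S268
G1 X204.17 Y39.75 F3325
G1 X181.78 Y35.97
G1 X158.80 Y32.45
G1 X143.35 Y27.82
G1 X143.56 Y20.74
M5
G00 X40.46 Y51.40
M3 S268
G1 X59.12 Y52.25 F3325
G1 X65.70 Y34.77
G1 X51.11 Y23.11
G1 X35.51 Y33.38
G1 X40.46 Y51.40
M5
G00 X37.91 Y22.51
M3 S268
G1 X35.84 Y28.88 F3325
G1 X30.42 Y32.82
G1 X23.72 Y32.82
G1 X18.30 Y28.88
G1 X16.23 Y22.51
G1 X18.30 Y16.14
G1 X23.72 Y12.20
G1 X30.42 Y12.20
G1 X35.84 Y16.14
G1 X37.91 Y22.51
M5
G00 X270.52 Y50.93
M3 S268
G1 X268.26 Y57.89 F3325
G1 X262.34 Y62.19
G1 X255.02 Y62.19
G1 X249.10 Y57.89
G1 X246.84 Y50.93
G1 X249.10 Y43.97
G1 X255.02 Y39.67
G1 X262.34 Y39.67
G1 X268.26 Y43.97
G1 X270.52 Y50.93
M5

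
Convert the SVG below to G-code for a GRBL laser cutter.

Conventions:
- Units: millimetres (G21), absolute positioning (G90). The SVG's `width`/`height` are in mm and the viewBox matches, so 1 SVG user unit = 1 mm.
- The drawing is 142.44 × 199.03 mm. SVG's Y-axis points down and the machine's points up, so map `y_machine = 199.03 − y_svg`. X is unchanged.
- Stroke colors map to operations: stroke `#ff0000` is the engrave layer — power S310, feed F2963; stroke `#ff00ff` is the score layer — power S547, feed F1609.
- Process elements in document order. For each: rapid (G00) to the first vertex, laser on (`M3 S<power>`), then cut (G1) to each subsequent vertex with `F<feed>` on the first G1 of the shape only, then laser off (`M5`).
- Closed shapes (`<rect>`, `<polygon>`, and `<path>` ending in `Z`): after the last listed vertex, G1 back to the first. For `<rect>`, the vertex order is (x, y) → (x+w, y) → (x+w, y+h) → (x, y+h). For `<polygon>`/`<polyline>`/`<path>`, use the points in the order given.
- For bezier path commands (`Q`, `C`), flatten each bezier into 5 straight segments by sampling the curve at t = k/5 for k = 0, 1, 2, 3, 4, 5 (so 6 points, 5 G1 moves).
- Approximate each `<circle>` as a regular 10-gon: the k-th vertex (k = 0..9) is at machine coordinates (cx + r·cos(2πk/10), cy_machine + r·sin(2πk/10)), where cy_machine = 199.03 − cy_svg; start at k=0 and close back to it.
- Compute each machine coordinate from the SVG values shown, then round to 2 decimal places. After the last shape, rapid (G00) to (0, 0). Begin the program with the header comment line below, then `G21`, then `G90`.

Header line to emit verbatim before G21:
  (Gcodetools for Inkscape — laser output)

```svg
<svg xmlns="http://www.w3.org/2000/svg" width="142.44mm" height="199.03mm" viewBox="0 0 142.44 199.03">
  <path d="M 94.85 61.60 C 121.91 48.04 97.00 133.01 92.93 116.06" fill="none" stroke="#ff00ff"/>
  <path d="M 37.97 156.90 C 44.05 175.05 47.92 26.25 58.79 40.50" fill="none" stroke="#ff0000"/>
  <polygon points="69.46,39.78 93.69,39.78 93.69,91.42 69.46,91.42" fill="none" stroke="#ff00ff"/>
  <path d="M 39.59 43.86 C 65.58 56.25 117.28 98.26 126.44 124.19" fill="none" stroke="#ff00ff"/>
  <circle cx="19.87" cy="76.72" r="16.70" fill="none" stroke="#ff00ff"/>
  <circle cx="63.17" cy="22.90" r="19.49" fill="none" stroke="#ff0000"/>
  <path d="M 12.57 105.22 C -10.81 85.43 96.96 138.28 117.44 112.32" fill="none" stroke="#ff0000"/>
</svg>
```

Since the viewBox matches the mm dimensions, user units are millimetres directly. The only transform is the Y-flip y_m = 199.03 − y_svg.

Shape 1 is a cubic bezier drawn with `<path>`. Its stroke #ff00ff means score at S547, F1609. After flipping Y the toolpath is (94.85,137.43) → (105.43,135.35) → (107.04,119.24) → (103.16,98.72) → (97.29,83.43) → (92.93,82.97).

Shape 2 is a cubic bezier drawn with `<path>`. Its stroke #ff0000 means engrave at S310, F2963. After flipping Y the toolpath is (37.97,42.13) → (41.43,48.63) → (44.79,79.37) → (48.52,118.49) → (53.03,150.15) → (58.79,158.53).

Shape 3 is a rectangle drawn with `<polygon>`. Its stroke #ff00ff means score at S547, F1609. After flipping Y the toolpath is (69.46,159.25) → (93.69,159.25) → (93.69,107.61) → (69.46,107.61) → (69.46,159.25), returning to the start.

Shape 4 is a cubic bezier drawn with `<path>`. Its stroke #ff00ff means score at S547, F1609. After flipping Y the toolpath is (39.59,155.17) → (57.72,144.55) → (78.75,129.01) → (99.40,110.75) → (116.39,91.96) → (126.44,74.84).

Shape 5 is a circle drawn with `<circle>`. Its stroke #ff00ff means score at S547, F1609. After flipping Y the toolpath is (36.57,122.31) → (33.38,132.13) → (25.03,138.19) → (14.71,138.19) → (6.36,132.13) → (3.17,122.31) → (6.36,112.49) → (14.71,106.43) → (25.03,106.43) → (33.38,112.49) → (36.57,122.31), returning to the start.

Shape 6 is a circle drawn with `<circle>`. Its stroke #ff0000 means engrave at S310, F2963. After flipping Y the toolpath is (82.66,176.13) → (78.94,187.59) → (69.19,194.67) → (57.15,194.67) → (47.40,187.59) → (43.68,176.13) → (47.40,164.67) → (57.15,157.59) → (69.19,157.59) → (78.94,164.67) → (82.66,176.13), returning to the start.

Shape 7 is a cubic bezier drawn with `<path>`. Its stroke #ff0000 means engrave at S310, F2963. After flipping Y the toolpath is (12.57,93.81) → (12.53,98.18) → (33.49,92.38) → (64.94,83.69) → (96.42,79.38) → (117.44,86.71).

(Gcodetools for Inkscape — laser output)
G21
G90
G00 X94.85 Y137.43
M3 S547
G1 X105.43 Y135.35 F1609
G1 X107.04 Y119.24
G1 X103.16 Y98.72
G1 X97.29 Y83.43
G1 X92.93 Y82.97
M5
G00 X37.97 Y42.13
M3 S310
G1 X41.43 Y48.63 F2963
G1 X44.79 Y79.37
G1 X48.52 Y118.49
G1 X53.03 Y150.15
G1 X58.79 Y158.53
M5
G00 X69.46 Y159.25
M3 S547
G1 X93.69 Y159.25 F1609
G1 X93.69 Y107.61
G1 X69.46 Y107.61
G1 X69.46 Y159.25
M5
G00 X39.59 Y155.17
M3 S547
G1 X57.72 Y144.55 F1609
G1 X78.75 Y129.01
G1 X99.40 Y110.75
G1 X116.39 Y91.96
G1 X126.44 Y74.84
M5
G00 X36.57 Y122.31
M3 S547
G1 X33.38 Y132.13 F1609
G1 X25.03 Y138.19
G1 X14.71 Y138.19
G1 X6.36 Y132.13
G1 X3.17 Y122.31
G1 X6.36 Y112.49
G1 X14.71 Y106.43
G1 X25.03 Y106.43
G1 X33.38 Y112.49
G1 X36.57 Y122.31
M5
G00 X82.66 Y176.13
M3 S310
G1 X78.94 Y187.59 F2963
G1 X69.19 Y194.67
G1 X57.15 Y194.67
G1 X47.40 Y187.59
G1 X43.68 Y176.13
G1 X47.40 Y164.67
G1 X57.15 Y157.59
G1 X69.19 Y157.59
G1 X78.94 Y164.67
G1 X82.66 Y176.13
M5
G00 X12.57 Y93.81
M3 S310
G1 X12.53 Y98.18 F2963
G1 X33.49 Y92.38
G1 X64.94 Y83.69
G1 X96.42 Y79.38
G1 X117.44 Y86.71
M5
G00 X0.00 Y0.00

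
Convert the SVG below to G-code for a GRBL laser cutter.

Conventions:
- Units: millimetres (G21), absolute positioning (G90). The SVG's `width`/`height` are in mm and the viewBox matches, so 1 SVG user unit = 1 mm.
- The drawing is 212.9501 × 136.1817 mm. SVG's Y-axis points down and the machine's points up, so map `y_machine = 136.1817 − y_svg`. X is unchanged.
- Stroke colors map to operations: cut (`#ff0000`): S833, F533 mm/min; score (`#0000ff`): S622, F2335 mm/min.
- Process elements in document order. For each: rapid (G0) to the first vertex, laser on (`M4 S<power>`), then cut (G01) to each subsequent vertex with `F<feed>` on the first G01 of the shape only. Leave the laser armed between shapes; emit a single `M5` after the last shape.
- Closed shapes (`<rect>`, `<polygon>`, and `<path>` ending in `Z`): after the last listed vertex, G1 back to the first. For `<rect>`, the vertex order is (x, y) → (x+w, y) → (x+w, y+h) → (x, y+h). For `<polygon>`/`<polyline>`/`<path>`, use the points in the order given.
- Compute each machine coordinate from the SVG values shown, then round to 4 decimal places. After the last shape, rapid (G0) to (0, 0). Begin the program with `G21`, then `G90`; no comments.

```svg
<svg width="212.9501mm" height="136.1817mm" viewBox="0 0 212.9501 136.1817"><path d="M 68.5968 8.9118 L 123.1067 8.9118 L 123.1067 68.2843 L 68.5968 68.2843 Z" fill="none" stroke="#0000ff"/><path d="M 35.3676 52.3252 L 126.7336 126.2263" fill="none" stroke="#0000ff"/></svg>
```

viewBox `0 0 212.9501 136.1817` with mm width/height → 1 unit = 1 mm. Flip: y_m = 136.1817 − y_svg.

**Shape 1** — `<path>` rectangle, stroke `#0000ff` → score (S622, F2335). Machine vertices: (68.5968,127.2699) → (123.1067,127.2699) → (123.1067,67.8974) → (68.5968,67.8974) → (68.5968,127.2699). Closed: final G1 returns to the first vertex.

**Shape 2** — `<path>` line segment, stroke `#0000ff` → score (S622, F2335). Machine vertices: (35.3676,83.8565) → (126.7336,9.9554). Open path.

G21
G90
G0 X68.5968 Y127.2699
M4 S622
G01 X123.1067 Y127.2699 F2335
G01 X123.1067 Y67.8974
G01 X68.5968 Y67.8974
G01 X68.5968 Y127.2699
G0 X35.3676 Y83.8565
M4 S622
G01 X126.7336 Y9.9554 F2335
M5
G0 X0.0000 Y0.0000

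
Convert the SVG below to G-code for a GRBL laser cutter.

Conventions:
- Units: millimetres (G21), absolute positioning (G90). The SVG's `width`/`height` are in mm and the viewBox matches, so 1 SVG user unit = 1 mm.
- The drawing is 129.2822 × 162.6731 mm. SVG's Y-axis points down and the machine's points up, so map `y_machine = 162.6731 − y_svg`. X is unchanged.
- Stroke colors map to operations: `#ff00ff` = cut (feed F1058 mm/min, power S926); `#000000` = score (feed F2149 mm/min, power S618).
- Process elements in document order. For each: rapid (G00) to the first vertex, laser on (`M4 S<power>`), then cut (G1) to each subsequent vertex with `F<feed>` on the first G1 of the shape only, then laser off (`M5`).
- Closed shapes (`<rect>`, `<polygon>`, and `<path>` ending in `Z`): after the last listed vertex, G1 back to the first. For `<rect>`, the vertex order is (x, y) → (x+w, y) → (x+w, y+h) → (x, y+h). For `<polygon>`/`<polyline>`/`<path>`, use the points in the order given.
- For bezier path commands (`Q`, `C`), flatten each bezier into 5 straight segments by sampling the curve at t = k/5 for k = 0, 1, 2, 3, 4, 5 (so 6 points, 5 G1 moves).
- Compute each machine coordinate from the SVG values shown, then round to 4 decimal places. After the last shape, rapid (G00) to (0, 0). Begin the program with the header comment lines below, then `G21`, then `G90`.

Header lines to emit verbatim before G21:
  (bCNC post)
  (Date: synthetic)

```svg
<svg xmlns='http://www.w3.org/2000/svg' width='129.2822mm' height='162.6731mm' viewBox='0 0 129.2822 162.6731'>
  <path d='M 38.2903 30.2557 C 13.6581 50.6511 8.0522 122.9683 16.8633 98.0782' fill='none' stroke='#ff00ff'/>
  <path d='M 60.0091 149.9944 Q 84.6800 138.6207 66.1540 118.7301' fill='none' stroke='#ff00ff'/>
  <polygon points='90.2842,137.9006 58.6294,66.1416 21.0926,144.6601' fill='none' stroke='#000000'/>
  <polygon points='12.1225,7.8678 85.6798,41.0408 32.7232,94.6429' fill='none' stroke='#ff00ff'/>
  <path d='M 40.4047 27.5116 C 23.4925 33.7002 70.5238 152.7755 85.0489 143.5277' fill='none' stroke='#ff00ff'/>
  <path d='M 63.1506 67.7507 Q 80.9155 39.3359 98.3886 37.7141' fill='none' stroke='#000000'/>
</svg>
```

(bCNC post)
(Date: synthetic)
G21
G90
G00 X38.2903 Y132.4174
M4 S926
G1 X25.7573 Y115.1426 F1058
G1 X17.5693 Y92.5647
G1 X13.5051 Y71.8420
G1 X13.3436 Y60.1327
G1 X16.8633 Y64.5949
M5
G00 X60.0091 Y12.6787
M4 S926
G1 X68.1496 Y17.5689 F1058
G1 X72.8343 Y23.1404
G1 X74.0633 Y29.3932
G1 X71.8365 Y36.3274
G1 X66.1540 Y43.9430
M5
G00 X90.2842 Y24.7725
M4 S618
G1 X58.6294 Y96.5315 F2149
G1 X21.0926 Y18.0130
G1 X90.2842 Y24.7725
M5
G00 X12.1225 Y154.8053
M4 S926
G1 X85.6798 Y121.6323 F1058
G1 X32.7232 Y68.0302
G1 X12.1225 Y154.8053
M5
G00 X40.4047 Y135.1615
M4 S926
G1 X37.1590 Y119.8316 F1058
G1 X44.6302 Y88.9870
G1 X58.1886 Y54.2057
G1 X73.2047 Y27.0658
G1 X85.0489 Y19.1454
M5
G00 X63.1506 Y94.9224
M4 S618
G1 X70.2449 Y105.2166 F2149
G1 X77.3158 Y113.3674
G1 X84.3634 Y119.3747
G1 X91.3877 Y123.2386
G1 X98.3886 Y124.9590
M5
G00 X0.0000 Y0.0000

Since the viewBox matches the mm dimensions, user units are millimetres directly. The only transform is the Y-flip y_m = 162.6731 − y_svg.

Shape 1 is a cubic bezier drawn with `<path>`. Its stroke #ff00ff means cut at S926, F1058. After flipping Y the toolpath is (38.2903,132.4174) → (25.7573,115.1426) → (17.5693,92.5647) → (13.5051,71.8420) → (13.3436,60.1327) → (16.8633,64.5949).

Shape 2 is a quadratic bezier drawn with `<path>`. Its stroke #ff00ff means cut at S926, F1058. After flipping Y the toolpath is (60.0091,12.6787) → (68.1496,17.5689) → (72.8343,23.1404) → (74.0633,29.3932) → (71.8365,36.3274) → (66.1540,43.9430).

Shape 3 is a closed polygon drawn with `<polygon>`. Its stroke #000000 means score at S618, F2149. After flipping Y the toolpath is (90.2842,24.7725) → (58.6294,96.5315) → (21.0926,18.0130) → (90.2842,24.7725), returning to the start.

Shape 4 is a closed polygon drawn with `<polygon>`. Its stroke #ff00ff means cut at S926, F1058. After flipping Y the toolpath is (12.1225,154.8053) → (85.6798,121.6323) → (32.7232,68.0302) → (12.1225,154.8053), returning to the start.

Shape 5 is a cubic bezier drawn with `<path>`. Its stroke #ff00ff means cut at S926, F1058. After flipping Y the toolpath is (40.4047,135.1615) → (37.1590,119.8316) → (44.6302,88.9870) → (58.1886,54.2057) → (73.2047,27.0658) → (85.0489,19.1454).

Shape 6 is a quadratic bezier drawn with `<path>`. Its stroke #000000 means score at S618, F2149. After flipping Y the toolpath is (63.1506,94.9224) → (70.2449,105.2166) → (77.3158,113.3674) → (84.3634,119.3747) → (91.3877,123.2386) → (98.3886,124.9590).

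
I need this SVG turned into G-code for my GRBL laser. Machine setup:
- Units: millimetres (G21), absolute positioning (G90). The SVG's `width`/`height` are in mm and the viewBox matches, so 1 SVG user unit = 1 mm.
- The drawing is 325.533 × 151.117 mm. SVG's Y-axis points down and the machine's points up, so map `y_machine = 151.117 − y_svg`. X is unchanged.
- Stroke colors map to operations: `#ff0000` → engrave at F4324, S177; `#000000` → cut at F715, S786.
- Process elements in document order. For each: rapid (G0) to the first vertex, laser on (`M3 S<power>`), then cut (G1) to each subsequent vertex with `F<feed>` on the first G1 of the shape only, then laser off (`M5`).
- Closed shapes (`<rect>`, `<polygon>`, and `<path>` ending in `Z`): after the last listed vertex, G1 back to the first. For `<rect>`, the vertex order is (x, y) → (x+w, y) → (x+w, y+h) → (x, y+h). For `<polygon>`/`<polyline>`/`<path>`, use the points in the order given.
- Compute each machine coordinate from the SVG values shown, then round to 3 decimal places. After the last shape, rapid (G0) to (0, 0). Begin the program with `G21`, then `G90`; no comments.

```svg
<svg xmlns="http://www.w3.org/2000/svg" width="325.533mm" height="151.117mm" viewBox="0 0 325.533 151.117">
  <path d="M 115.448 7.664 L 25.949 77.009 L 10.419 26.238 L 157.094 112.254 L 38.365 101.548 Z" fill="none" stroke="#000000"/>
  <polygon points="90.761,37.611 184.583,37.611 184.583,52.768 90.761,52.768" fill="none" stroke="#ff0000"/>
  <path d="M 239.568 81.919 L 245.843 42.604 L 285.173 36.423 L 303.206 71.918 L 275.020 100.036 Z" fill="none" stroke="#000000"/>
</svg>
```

viewBox `0 0 325.533 151.117` with mm width/height → 1 unit = 1 mm. Flip: y_m = 151.117 − y_svg.

**Shape 1** — `<path>` closed polygon, stroke `#000000` → cut (S786, F715). Machine vertices: (115.448,143.453) → (25.949,74.108) → (10.419,124.879) → (157.094,38.863) → (38.365,49.569) → (115.448,143.453). Closed: final G1 returns to the first vertex.

**Shape 2** — `<polygon>` rectangle, stroke `#ff0000` → engrave (S177, F4324). Machine vertices: (90.761,113.506) → (184.583,113.506) → (184.583,98.349) → (90.761,98.349) → (90.761,113.506). Closed: final G1 returns to the first vertex.

**Shape 3** — `<path>` regular polygon, stroke `#000000` → cut (S786, F715). Machine vertices: (239.568,69.198) → (245.843,108.513) → (285.173,114.694) → (303.206,79.199) → (275.020,51.081) → (239.568,69.198). Closed: final G1 returns to the first vertex.

G21
G90
G0 X115.448 Y143.453
M3 S786
G1 X25.949 Y74.108 F715
G1 X10.419 Y124.879
G1 X157.094 Y38.863
G1 X38.365 Y49.569
G1 X115.448 Y143.453
M5
G0 X90.761 Y113.506
M3 S177
G1 X184.583 Y113.506 F4324
G1 X184.583 Y98.349
G1 X90.761 Y98.349
G1 X90.761 Y113.506
M5
G0 X239.568 Y69.198
M3 S786
G1 X245.843 Y108.513 F715
G1 X285.173 Y114.694
G1 X303.206 Y79.199
G1 X275.020 Y51.081
G1 X239.568 Y69.198
M5
G0 X0.000 Y0.000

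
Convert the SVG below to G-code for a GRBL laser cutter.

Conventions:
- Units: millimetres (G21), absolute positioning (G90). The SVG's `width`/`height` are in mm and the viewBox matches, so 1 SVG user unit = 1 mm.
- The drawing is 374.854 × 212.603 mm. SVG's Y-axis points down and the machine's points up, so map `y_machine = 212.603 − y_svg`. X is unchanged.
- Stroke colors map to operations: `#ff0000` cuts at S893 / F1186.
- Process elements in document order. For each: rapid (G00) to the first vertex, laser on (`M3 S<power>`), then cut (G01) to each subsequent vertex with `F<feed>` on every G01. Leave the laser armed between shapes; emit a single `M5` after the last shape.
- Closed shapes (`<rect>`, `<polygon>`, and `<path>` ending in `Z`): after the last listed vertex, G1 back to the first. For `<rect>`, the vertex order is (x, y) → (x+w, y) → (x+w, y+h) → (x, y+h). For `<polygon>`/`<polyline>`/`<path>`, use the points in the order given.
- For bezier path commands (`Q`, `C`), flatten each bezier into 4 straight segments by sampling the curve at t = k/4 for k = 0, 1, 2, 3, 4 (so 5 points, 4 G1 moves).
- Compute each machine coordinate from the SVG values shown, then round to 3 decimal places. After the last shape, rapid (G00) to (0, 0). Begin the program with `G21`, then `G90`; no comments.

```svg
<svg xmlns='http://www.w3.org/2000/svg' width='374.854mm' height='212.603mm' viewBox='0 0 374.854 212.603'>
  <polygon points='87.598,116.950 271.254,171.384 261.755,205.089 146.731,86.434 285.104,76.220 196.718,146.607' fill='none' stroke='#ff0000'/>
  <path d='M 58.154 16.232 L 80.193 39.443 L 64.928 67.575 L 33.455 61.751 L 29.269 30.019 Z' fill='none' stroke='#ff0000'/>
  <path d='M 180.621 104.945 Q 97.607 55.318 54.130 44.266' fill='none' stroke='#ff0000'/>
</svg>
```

viewBox `0 0 374.854 212.603` with mm width/height → 1 unit = 1 mm. Flip: y_m = 212.603 − y_svg.

**Shape 1** — `<polygon>` closed polygon, stroke `#ff0000` → cut (S893, F1186). Machine vertices: (87.598,95.653) → (271.254,41.219) → (261.755,7.514) → (146.731,126.169) → (285.104,136.383) → (196.718,65.996) → (87.598,95.653). Closed: final G1 returns to the first vertex.

**Shape 2** — `<path>` regular polygon, stroke `#ff0000` → cut (S893, F1186). Machine vertices: (58.154,196.371) → (80.193,173.160) → (64.928,145.028) → (33.455,150.852) → (29.269,182.584) → (58.154,196.371). Closed: final G1 returns to the first vertex.

**Shape 3** — `<path>` quadratic bezier, stroke `#ff0000` → cut (S893, F1186). Control points (SVG): P0=(180.621,104.945), P1=(97.607,55.318), P2=(54.130,44.266); sampled at t=k/4. Machine vertices: (180.621,107.658) → (141.585,130.061) → (107.491,147.641) → (78.340,160.400) → (54.130,168.337). Open path.

G21
G90
G00 X87.598 Y95.653
M3 S893
G01 X271.254 Y41.219 F1186
G01 X261.755 Y7.514 F1186
G01 X146.731 Y126.169 F1186
G01 X285.104 Y136.383 F1186
G01 X196.718 Y65.996 F1186
G01 X87.598 Y95.653 F1186
G00 X58.154 Y196.371
M3 S893
G01 X80.193 Y173.160 F1186
G01 X64.928 Y145.028 F1186
G01 X33.455 Y150.852 F1186
G01 X29.269 Y182.584 F1186
G01 X58.154 Y196.371 F1186
G00 X180.621 Y107.658
M3 S893
G01 X141.585 Y130.061 F1186
G01 X107.491 Y147.641 F1186
G01 X78.340 Y160.400 F1186
G01 X54.130 Y168.337 F1186
M5
G00 X0.000 Y0.000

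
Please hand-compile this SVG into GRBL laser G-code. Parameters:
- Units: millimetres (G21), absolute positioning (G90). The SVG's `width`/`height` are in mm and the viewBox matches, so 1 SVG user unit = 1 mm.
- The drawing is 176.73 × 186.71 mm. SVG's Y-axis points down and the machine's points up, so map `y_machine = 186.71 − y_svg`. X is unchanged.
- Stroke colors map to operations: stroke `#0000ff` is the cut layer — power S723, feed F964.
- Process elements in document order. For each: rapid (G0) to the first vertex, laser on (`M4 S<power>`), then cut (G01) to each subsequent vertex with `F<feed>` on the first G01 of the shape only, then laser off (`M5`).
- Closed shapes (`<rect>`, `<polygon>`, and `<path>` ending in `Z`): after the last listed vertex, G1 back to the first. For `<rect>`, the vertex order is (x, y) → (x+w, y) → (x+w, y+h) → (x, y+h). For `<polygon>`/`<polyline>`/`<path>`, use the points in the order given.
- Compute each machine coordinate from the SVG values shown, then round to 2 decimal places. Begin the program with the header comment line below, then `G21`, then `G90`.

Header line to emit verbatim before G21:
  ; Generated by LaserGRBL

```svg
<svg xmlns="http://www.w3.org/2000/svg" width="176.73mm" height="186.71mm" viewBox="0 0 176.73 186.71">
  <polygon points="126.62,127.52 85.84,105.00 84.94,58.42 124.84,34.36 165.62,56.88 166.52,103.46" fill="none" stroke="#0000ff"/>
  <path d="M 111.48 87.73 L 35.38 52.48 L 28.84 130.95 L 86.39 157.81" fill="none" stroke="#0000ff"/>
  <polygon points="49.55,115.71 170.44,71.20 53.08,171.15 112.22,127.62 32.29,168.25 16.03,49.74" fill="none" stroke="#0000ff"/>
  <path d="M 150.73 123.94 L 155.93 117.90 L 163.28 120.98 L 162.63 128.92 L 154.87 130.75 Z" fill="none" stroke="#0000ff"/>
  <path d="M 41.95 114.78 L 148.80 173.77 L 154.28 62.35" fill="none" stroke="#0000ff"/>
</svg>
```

; Generated by LaserGRBL
G21
G90
G0 X126.62 Y59.19
M4 S723
G01 X85.84 Y81.71 F964
G01 X84.94 Y128.29
G01 X124.84 Y152.35
G01 X165.62 Y129.83
G01 X166.52 Y83.25
G01 X126.62 Y59.19
M5
G0 X111.48 Y98.98
M4 S723
G01 X35.38 Y134.23 F964
G01 X28.84 Y55.76
G01 X86.39 Y28.90
M5
G0 X49.55 Y71.00
M4 S723
G01 X170.44 Y115.51 F964
G01 X53.08 Y15.56
G01 X112.22 Y59.09
G01 X32.29 Y18.46
G01 X16.03 Y136.97
G01 X49.55 Y71.00
M5
G0 X150.73 Y62.77
M4 S723
G01 X155.93 Y68.81 F964
G01 X163.28 Y65.73
G01 X162.63 Y57.79
G01 X154.87 Y55.96
G01 X150.73 Y62.77
M5
G0 X41.95 Y71.93
M4 S723
G01 X148.80 Y12.94 F964
G01 X154.28 Y124.36
M5

Since the viewBox matches the mm dimensions, user units are millimetres directly. The only transform is the Y-flip y_m = 186.71 − y_svg.

Shape 1 is a regular polygon drawn with `<polygon>`. Its stroke #0000ff means cut at S723, F964. After flipping Y the toolpath is (126.62,59.19) → (85.84,81.71) → (84.94,128.29) → (124.84,152.35) → (165.62,129.83) → (166.52,83.25) → (126.62,59.19), returning to the start.

Shape 2 is a open polyline drawn with `<path>`. Its stroke #0000ff means cut at S723, F964. After flipping Y the toolpath is (111.48,98.98) → (35.38,134.23) → (28.84,55.76) → (86.39,28.90).

Shape 3 is a closed polygon drawn with `<polygon>`. Its stroke #0000ff means cut at S723, F964. After flipping Y the toolpath is (49.55,71.00) → (170.44,115.51) → (53.08,15.56) → (112.22,59.09) → (32.29,18.46) → (16.03,136.97) → (49.55,71.00), returning to the start.

Shape 4 is a regular polygon drawn with `<path>`. Its stroke #0000ff means cut at S723, F964. After flipping Y the toolpath is (150.73,62.77) → (155.93,68.81) → (163.28,65.73) → (162.63,57.79) → (154.87,55.96) → (150.73,62.77), returning to the start.

Shape 5 is a open polyline drawn with `<path>`. Its stroke #0000ff means cut at S723, F964. After flipping Y the toolpath is (41.95,71.93) → (148.80,12.94) → (154.28,124.36).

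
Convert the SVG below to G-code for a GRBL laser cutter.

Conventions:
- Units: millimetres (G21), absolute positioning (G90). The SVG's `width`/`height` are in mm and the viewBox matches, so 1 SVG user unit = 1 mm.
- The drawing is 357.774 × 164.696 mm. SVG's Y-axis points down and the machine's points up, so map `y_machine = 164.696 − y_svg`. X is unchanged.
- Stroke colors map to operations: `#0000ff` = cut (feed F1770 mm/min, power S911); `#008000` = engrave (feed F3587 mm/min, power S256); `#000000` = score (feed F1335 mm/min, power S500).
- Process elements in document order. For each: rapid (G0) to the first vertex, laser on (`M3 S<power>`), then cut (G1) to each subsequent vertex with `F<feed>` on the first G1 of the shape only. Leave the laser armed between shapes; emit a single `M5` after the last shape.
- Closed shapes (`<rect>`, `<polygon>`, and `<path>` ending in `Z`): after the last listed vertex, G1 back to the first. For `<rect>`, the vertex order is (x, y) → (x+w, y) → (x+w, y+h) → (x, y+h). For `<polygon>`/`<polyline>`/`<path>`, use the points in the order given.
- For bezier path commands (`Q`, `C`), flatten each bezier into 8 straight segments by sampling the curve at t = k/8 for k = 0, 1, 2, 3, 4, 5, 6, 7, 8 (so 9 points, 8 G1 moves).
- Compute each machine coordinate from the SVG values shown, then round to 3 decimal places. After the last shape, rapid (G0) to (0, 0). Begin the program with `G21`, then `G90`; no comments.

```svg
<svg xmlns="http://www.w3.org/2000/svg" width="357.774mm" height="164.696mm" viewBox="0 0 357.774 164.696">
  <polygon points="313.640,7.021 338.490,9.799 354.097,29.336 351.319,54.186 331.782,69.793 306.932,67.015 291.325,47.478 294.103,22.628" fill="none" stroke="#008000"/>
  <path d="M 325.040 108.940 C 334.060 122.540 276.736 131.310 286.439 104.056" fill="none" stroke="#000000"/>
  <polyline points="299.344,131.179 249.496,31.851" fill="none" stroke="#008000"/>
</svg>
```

1 u = 1 mm; y_m = 164.696 − y.

[1] `<polygon>` regular polygon, #008000→engrave S256 F3587: (313.640,157.675) → (338.490,154.897) → (354.097,135.360) → (351.319,110.510) → (331.782,94.903) → (306.932,97.681) → (291.325,117.218) → (294.103,142.068) → (313.640,157.675) (closed)

[2] `<path>` cubic bezier, #000000→score S500 F1335: (325.040,55.756) → (325.573,50.943) → (321.449,46.949) → (314.232,44.139) → (305.483,42.878) → (296.767,43.532) → (289.645,46.467) → (285.682,52.047) → (286.439,60.640)

[3] `<polyline>` line segment, #008000→engrave S256 F3587: (299.344,33.517) → (249.496,132.845)

G21
G90
G0 X313.640 Y157.675
M3 S256
G1 X338.490 Y154.897 F3587
G1 X354.097 Y135.360
G1 X351.319 Y110.510
G1 X331.782 Y94.903
G1 X306.932 Y97.681
G1 X291.325 Y117.218
G1 X294.103 Y142.068
G1 X313.640 Y157.675
G0 X325.040 Y55.756
M3 S500
G1 X325.573 Y50.943 F1335
G1 X321.449 Y46.949
G1 X314.232 Y44.139
G1 X305.483 Y42.878
G1 X296.767 Y43.532
G1 X289.645 Y46.467
G1 X285.682 Y52.047
G1 X286.439 Y60.640
G0 X299.344 Y33.517
M3 S256
G1 X249.496 Y132.845 F3587
M5
G0 X0.000 Y0.000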